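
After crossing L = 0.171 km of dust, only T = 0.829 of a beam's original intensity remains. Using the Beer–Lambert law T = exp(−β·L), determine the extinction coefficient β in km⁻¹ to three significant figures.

1.10 km⁻¹

Beer–Lambert: T = exp(−βL) ⇒ β = −ln(T)/L = −ln(0.829)/0.171 = 0.1875/0.171 = 1.097 km⁻¹.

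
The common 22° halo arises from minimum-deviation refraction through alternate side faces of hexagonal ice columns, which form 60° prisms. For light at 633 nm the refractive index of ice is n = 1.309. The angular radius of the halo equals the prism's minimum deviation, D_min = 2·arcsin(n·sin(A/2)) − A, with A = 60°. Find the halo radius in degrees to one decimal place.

21.8°

n·sin(A/2) = 1.309 × sin 30° = 1.309 × 0.5000 = 0.6545.
D_min = 2·arcsin(0.6545) − 60° = 2 × 40.882° − 60° = 21.763°.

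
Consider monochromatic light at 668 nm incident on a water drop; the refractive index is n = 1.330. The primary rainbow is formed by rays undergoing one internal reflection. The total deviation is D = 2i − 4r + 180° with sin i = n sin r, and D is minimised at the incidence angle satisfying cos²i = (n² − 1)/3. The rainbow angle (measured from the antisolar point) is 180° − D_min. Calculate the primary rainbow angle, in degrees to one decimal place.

cos²i = (1.76890 − 1)/3 = 0.25630; i = arccos(0.50626) = 59.585°.
sin r = sin 59.585°/1.330 = 0.64841; r = 40.422°.
D_min = 2·59.585° − 4·40.422° + 180° = 137.484°.
Rainbow angle = 180° − D_min = 42.516°.

42.5°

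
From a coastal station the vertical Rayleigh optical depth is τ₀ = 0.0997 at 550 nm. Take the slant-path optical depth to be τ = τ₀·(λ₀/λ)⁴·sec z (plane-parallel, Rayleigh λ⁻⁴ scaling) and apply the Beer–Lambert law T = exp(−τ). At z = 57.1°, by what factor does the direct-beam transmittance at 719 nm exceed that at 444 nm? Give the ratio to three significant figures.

1.45

Airmass: sec 57.1° = 1.8410.
τ(719 nm) = 0.0997 × (550/719)⁴ × 1.8410 = 0.0997 × 0.3424 × 1.8410 = 0.0628.
τ(444 nm) = 0.0997 × (550/444)⁴ × 1.8410 = 0.0997 × 2.3546 × 1.8410 = 0.4322.
T(719)/T(444) = exp(τ_B − τ_A) = exp(0.3693) = 1.4468.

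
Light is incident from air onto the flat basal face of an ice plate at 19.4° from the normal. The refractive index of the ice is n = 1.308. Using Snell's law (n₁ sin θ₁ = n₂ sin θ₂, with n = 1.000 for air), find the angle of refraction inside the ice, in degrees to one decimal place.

14.7°

Snell: sin θ_r = sin θ_i / n = sin 19.4° / 1.308 = 0.3322 / 1.308 = 0.2539.
θ_r = arcsin(0.2539) = 14.71°.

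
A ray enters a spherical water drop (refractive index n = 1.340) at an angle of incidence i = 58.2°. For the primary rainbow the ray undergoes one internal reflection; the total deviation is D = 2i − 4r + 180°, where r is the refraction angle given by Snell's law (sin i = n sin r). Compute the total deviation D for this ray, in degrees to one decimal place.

138.9°

sin r = sin 58.2° / 1.340 = 0.8499/1.340 = 0.6342; r = 39.36°.
D = 2·58.2° − 4·39.36° + 180° = 116.40° − 157.46° + 180° = 138.94°.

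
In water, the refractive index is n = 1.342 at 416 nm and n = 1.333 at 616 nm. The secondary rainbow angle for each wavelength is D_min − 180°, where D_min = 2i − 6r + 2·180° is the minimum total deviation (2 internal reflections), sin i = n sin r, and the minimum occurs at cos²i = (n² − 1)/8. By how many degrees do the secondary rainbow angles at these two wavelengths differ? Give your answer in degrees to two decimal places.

2.33°

At 416 nm (n = 1.342): cos²i = 0.10012 → i = 71.554°, r = 44.981°, D_min = 233.222°, rainbow angle = 53.222°.
At 616 nm (n = 1.333): cos²i = 0.09711 → i = 71.843°, r = 45.466°, D_min = 230.891°, rainbow angle = 50.891°.
Angular width = |53.222° − 50.891°| = 2.331°.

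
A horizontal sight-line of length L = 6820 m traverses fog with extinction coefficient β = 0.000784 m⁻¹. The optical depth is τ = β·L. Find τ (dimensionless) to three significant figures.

5.35

τ = β·L = 0.000784 × 6820 = 5.3469.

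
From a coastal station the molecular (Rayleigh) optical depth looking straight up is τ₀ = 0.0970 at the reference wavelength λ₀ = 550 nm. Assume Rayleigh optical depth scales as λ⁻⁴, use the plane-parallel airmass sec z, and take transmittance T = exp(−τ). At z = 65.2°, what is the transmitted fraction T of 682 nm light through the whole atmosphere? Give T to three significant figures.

sec 65.2° = 2.3841.
τ = 0.0970 × (550/682)⁴ × 2.3841 = 0.0970 × 0.4230 × 2.3841 = 0.0978.
T = exp(−0.0978) = 0.9068.

0.907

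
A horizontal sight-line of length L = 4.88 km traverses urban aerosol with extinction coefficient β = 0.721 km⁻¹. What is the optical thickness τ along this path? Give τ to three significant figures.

3.52

τ = β·L = 0.721 × 4.88 = 3.5185.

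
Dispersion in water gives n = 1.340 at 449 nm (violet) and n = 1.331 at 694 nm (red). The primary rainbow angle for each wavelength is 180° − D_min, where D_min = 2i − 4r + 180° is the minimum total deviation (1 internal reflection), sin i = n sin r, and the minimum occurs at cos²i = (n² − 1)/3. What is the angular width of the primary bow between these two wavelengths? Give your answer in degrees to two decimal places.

At 449 nm (n = 1.340): cos²i = 0.26520 → i = 59.004°, r = 39.770°, D_min = 138.929°, rainbow angle = 41.071°.
At 694 nm (n = 1.331): cos²i = 0.25719 → i = 59.527°, r = 40.356°, D_min = 137.630°, rainbow angle = 42.370°.
Angular width = |41.071° − 42.370°| = 1.299°.

1.30°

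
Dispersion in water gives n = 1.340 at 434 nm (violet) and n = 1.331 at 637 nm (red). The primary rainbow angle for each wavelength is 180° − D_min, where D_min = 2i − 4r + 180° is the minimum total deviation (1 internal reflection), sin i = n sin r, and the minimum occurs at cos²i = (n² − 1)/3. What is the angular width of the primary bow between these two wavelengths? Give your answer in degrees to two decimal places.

At 434 nm (n = 1.340): cos²i = 0.26520 → i = 59.004°, r = 39.770°, D_min = 138.929°, rainbow angle = 41.071°.
At 637 nm (n = 1.331): cos²i = 0.25719 → i = 59.527°, r = 40.356°, D_min = 137.630°, rainbow angle = 42.370°.
Angular width = |41.071° − 42.370°| = 1.299°.

1.30°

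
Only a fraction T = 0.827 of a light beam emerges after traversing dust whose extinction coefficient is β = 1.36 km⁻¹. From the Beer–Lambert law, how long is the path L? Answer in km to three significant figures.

Beer–Lambert: T = exp(−βL) ⇒ L = −ln(T)/β = −ln(0.827)/1.36 = 0.1900/1.36 = 0.1397 km.

0.140 km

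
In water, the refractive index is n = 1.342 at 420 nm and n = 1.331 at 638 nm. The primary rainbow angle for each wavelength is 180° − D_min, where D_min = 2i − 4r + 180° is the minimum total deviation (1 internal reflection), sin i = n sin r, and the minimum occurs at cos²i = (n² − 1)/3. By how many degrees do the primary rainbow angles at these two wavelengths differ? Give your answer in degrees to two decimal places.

At 420 nm (n = 1.342): cos²i = 0.26699 → i = 58.888°, r = 39.641°, D_min = 139.213°, rainbow angle = 40.787°.
At 638 nm (n = 1.331): cos²i = 0.25719 → i = 59.527°, r = 40.356°, D_min = 137.630°, rainbow angle = 42.370°.
Angular width = |40.787° − 42.370°| = 1.583°.

1.58°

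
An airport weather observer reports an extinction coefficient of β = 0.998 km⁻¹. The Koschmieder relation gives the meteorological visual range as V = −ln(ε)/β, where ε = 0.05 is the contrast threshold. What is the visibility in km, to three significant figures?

3.00 km

V = −ln(0.05) / 0.998 = 2.996 / 0.998 = 3.0017 km.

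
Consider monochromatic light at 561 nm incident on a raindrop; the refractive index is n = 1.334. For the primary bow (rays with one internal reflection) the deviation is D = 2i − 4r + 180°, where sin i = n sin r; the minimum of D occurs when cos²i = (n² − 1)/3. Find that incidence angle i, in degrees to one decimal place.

cos²i = (1.334² − 1)/3 = (1.77956 − 1)/3 = 0.25985.
cos i = 0.50976, so i = 59.352°.

59.4°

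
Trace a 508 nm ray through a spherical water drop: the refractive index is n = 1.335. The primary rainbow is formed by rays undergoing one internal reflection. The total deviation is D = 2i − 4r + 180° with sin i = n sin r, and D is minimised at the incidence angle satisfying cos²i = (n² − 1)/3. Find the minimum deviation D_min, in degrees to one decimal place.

cos²i = (1.78222 − 1)/3 = 0.26074; i = arccos(0.51063) = 59.294°.
sin r = sin 59.294°/1.335 = 0.64405; r = 40.094°.
D_min = 2·59.294° − 4·40.094° + 180° = 138.212°.

138.2°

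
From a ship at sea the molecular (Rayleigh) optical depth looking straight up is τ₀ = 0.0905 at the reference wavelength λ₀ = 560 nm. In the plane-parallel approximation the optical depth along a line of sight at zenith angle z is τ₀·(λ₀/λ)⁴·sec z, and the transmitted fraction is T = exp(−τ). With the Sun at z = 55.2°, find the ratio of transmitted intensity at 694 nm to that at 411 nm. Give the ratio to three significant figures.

1.61

Airmass: sec 55.2° = 1.7522.
τ(694 nm) = 0.0905 × (560/694)⁴ × 1.7522 = 0.0905 × 0.4239 × 1.7522 = 0.0672.
τ(411 nm) = 0.0905 × (560/411)⁴ × 1.7522 = 0.0905 × 3.4466 × 1.7522 = 0.5465.
T(694)/T(411) = exp(τ_B − τ_A) = exp(0.4793) = 1.6150.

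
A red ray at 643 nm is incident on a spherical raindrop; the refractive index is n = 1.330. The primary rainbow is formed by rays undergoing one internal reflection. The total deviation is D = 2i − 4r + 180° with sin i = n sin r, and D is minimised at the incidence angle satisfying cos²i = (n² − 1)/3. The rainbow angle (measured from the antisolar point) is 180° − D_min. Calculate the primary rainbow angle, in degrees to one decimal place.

cos²i = (1.76890 − 1)/3 = 0.25630; i = arccos(0.50626) = 59.585°.
sin r = sin 59.585°/1.330 = 0.64841; r = 40.422°.
D_min = 2·59.585° − 4·40.422° + 180° = 137.484°.
Rainbow angle = 180° − D_min = 42.516°.

42.5°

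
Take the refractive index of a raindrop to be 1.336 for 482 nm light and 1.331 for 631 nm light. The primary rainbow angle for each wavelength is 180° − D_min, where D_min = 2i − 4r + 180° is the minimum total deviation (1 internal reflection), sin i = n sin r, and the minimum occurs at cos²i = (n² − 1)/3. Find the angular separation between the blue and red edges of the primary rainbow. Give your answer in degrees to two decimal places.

At 482 nm (n = 1.336): cos²i = 0.26163 → i = 59.236°, r = 40.029°, D_min = 138.356°, rainbow angle = 41.644°.
At 631 nm (n = 1.331): cos²i = 0.25719 → i = 59.527°, r = 40.356°, D_min = 137.630°, rainbow angle = 42.370°.
Angular width = |41.644° − 42.370°| = 0.726°.

0.73°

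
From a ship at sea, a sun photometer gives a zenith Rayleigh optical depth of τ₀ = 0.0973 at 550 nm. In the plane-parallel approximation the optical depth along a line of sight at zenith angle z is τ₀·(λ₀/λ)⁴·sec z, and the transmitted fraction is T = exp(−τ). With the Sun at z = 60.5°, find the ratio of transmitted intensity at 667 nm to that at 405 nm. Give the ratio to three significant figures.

Airmass: sec 60.5° = 2.0308.
τ(667 nm) = 0.0973 × (550/667)⁴ × 2.0308 = 0.0973 × 0.4623 × 2.0308 = 0.0914.
τ(405 nm) = 0.0973 × (550/405)⁴ × 2.0308 = 0.0973 × 3.4012 × 2.0308 = 0.6721.
T(667)/T(405) = exp(τ_B − τ_A) = exp(0.5807) = 1.7873.

1.79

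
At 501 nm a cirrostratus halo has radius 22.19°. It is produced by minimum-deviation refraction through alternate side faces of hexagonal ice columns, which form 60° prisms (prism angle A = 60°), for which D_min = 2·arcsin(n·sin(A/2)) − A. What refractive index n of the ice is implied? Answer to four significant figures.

1.315

Rearranging: n = sin((D_min + A)/2) / sin(A/2).
(D_min + A)/2 = (22.19° + 60°)/2 = 41.095°.
n = sin 41.095° / sin 30° = 0.6573 / 0.5000 = 1.3146.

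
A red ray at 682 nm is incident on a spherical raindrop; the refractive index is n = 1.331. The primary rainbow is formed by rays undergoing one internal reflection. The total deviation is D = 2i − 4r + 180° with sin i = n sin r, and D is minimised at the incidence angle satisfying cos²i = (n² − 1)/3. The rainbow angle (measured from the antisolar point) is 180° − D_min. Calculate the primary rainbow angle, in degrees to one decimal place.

cos²i = (1.77156 − 1)/3 = 0.25719; i = arccos(0.50714) = 59.527°.
sin r = sin 59.527°/1.331 = 0.64753; r = 40.356°.
D_min = 2·59.527° − 4·40.356° + 180° = 137.630°.
Rainbow angle = 180° − D_min = 42.370°.

42.4°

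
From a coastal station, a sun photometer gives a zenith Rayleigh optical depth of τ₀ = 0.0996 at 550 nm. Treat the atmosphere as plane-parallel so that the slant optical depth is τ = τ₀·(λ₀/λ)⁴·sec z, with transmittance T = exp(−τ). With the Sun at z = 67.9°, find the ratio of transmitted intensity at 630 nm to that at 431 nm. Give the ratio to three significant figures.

1.73

Airmass: sec 67.9° = 2.6580.
τ(630 nm) = 0.0996 × (550/630)⁴ × 2.6580 = 0.0996 × 0.5809 × 2.6580 = 0.1538.
τ(431 nm) = 0.0996 × (550/431)⁴ × 2.6580 = 0.0996 × 2.6518 × 2.6580 = 0.7020.
T(630)/T(431) = exp(τ_B − τ_A) = exp(0.5482) = 1.7302.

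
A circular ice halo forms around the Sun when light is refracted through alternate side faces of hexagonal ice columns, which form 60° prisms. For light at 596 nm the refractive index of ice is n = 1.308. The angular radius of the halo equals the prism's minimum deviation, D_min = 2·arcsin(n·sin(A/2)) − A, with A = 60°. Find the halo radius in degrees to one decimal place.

21.7°

n·sin(A/2) = 1.308 × sin 30° = 1.308 × 0.5000 = 0.6540.
D_min = 2·arcsin(0.6540) − 60° = 2 × 40.844° − 60° = 21.688°.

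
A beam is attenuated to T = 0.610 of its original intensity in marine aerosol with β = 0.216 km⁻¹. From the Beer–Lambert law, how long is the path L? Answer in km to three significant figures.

Beer–Lambert: T = exp(−βL) ⇒ L = −ln(T)/β = −ln(0.610)/0.216 = 0.4943/0.216 = 2.288 km.

2.29 km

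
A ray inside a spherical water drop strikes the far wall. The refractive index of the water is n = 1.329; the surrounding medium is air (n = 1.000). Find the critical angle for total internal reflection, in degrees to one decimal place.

sin θ_c = n_air / n = 1.000 / 1.329 = 0.7524.
θ_c = arcsin(0.7524) = 48.80°.

48.8°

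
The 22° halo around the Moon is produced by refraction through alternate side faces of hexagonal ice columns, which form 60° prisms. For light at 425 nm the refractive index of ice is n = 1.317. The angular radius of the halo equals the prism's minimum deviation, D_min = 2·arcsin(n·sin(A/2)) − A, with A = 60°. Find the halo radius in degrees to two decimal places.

22.37°

n·sin(A/2) = 1.317 × sin 30° = 1.317 × 0.5000 = 0.6585.
D_min = 2·arcsin(0.6585) − 60° = 2 × 41.186° − 60° = 22.371°.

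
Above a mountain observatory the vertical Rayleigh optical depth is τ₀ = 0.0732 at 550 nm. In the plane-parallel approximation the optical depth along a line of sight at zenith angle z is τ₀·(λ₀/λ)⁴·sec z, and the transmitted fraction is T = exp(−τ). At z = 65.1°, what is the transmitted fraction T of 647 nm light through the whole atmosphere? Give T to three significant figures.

sec 65.1° = 2.3751.
τ = 0.0732 × (550/647)⁴ × 2.3751 = 0.0732 × 0.5222 × 2.3751 = 0.0908.
T = exp(−0.0908) = 0.9132.

0.913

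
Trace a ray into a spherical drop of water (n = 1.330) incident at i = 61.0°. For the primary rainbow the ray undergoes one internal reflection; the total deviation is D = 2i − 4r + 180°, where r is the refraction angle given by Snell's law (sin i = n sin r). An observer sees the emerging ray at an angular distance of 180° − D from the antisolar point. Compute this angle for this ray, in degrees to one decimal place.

42.5°

sin r = sin 61.0° / 1.330 = 0.8746/1.330 = 0.6576; r = 41.12°.
D = 2·61.0° − 4·41.12° + 180° = 122.00° − 164.47° + 180° = 137.53°.
Angle from antisolar point = 180° − D = 42.47°.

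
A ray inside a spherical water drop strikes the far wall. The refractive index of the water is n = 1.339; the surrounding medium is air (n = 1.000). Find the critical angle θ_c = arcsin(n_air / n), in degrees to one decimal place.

48.3°

sin θ_c = n_air / n = 1.000 / 1.339 = 0.7468.
θ_c = arcsin(0.7468) = 48.32°.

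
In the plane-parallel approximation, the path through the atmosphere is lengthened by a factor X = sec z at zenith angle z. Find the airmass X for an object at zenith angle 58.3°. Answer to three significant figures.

1.90

X = sec z = 1/cos 58.3° = 1/0.5255 = 1.9031.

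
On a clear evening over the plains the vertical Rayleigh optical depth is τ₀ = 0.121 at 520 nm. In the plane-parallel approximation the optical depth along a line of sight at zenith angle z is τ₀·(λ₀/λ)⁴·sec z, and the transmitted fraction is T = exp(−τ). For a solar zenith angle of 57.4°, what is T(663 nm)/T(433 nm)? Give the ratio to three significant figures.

Airmass: sec 57.4° = 1.8561.
τ(663 nm) = 0.121 × (520/663)⁴ × 1.8561 = 0.121 × 0.3784 × 1.8561 = 0.0850.
τ(433 nm) = 0.121 × (520/433)⁴ × 1.8561 = 0.121 × 2.0800 × 1.8561 = 0.4671.
T(663)/T(433) = exp(τ_B − τ_A) = exp(0.3822) = 1.4654.

1.47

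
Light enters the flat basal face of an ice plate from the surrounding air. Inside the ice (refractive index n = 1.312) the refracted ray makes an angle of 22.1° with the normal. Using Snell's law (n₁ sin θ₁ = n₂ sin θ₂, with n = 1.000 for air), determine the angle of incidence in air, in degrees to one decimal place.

29.6°

Snell: sin θ_i = n · sin θ_r = 1.312 × sin 22.1° = 1.312 × 0.3762 = 0.4936.
θ_i = arcsin(0.4936) = 29.58°.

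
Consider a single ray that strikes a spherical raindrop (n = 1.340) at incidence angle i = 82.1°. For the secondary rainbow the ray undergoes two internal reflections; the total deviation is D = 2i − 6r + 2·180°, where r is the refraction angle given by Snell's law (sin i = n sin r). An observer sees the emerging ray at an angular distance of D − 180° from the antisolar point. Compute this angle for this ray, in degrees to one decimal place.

58.2°

sin r = sin 82.1° / 1.340 = 0.9905/1.340 = 0.7392; r = 47.66°.
D = 2·82.1° − 6·47.66° + 2·180° = 164.20° − 285.97° + 360° = 238.23°.
Angle from antisolar point = D − 180° = 58.23°.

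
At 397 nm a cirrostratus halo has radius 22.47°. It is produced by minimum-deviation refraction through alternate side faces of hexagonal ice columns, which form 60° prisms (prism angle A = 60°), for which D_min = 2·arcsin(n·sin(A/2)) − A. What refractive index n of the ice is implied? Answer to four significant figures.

Rearranging: n = sin((D_min + A)/2) / sin(A/2).
(D_min + A)/2 = (22.47° + 60°)/2 = 41.235°.
n = sin 41.235° / sin 30° = 0.6591 / 0.5000 = 1.3183.

1.318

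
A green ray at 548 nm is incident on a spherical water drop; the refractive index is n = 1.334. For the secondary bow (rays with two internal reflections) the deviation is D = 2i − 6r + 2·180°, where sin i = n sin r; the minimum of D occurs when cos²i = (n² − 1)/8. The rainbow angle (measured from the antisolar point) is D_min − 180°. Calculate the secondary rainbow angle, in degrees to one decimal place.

51.2°

cos²i = (1.77956 − 1)/8 = 0.09744; i = arccos(0.31216) = 71.810°.
sin r = sin 71.810°/1.334 = 0.71217; r = 45.411°.
D_min = 2·71.810° − 6·45.411° + 360° = 231.153°.
Rainbow angle = D_min − 180° = 51.153°.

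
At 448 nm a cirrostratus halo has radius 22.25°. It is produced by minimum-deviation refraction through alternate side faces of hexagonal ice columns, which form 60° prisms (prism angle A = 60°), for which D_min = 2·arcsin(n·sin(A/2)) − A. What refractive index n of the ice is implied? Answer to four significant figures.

Rearranging: n = sin((D_min + A)/2) / sin(A/2).
(D_min + A)/2 = (22.25° + 60°)/2 = 41.125°.
n = sin 41.125° / sin 30° = 0.6577 / 0.5000 = 1.3154.

1.315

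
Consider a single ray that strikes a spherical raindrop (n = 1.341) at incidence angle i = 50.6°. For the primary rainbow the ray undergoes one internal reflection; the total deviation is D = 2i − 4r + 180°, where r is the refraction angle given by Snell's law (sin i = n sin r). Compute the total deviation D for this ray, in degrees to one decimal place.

sin r = sin 50.6° / 1.341 = 0.7727/1.341 = 0.5762; r = 35.19°.
D = 2·50.6° − 4·35.19° + 180° = 101.20° − 140.75° + 180° = 140.45°.

140.5°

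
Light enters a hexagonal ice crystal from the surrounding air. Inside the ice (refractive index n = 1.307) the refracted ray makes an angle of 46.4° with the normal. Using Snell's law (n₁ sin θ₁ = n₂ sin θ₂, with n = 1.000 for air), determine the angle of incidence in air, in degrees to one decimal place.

71.2°

Snell: sin θ_i = n · sin θ_r = 1.307 × sin 46.4° = 1.307 × 0.7242 = 0.9465.
θ_i = arcsin(0.9465) = 71.17°.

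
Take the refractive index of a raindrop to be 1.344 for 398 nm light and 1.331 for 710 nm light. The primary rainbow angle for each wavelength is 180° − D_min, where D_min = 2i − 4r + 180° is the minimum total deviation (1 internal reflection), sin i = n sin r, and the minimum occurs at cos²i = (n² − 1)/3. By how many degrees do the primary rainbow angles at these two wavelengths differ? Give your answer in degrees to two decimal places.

At 398 nm (n = 1.344): cos²i = 0.26878 → i = 58.772°, r = 39.512°, D_min = 139.495°, rainbow angle = 40.505°.
At 710 nm (n = 1.331): cos²i = 0.25719 → i = 59.527°, r = 40.356°, D_min = 137.630°, rainbow angle = 42.370°.
Angular width = |40.505° − 42.370°| = 1.865°.

1.86°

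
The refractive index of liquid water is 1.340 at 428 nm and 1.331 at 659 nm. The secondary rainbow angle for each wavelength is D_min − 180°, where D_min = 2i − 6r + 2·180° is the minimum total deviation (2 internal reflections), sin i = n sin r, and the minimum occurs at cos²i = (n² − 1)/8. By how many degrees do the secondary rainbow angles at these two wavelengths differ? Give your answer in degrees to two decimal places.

At 428 nm (n = 1.340): cos²i = 0.09945 → i = 71.618°, r = 45.088°, D_min = 232.709°, rainbow angle = 52.709°.
At 659 nm (n = 1.331): cos²i = 0.09645 → i = 71.907°, r = 45.575°, D_min = 230.365°, rainbow angle = 50.365°.
Angular width = |52.709° − 50.365°| = 2.344°.

2.34°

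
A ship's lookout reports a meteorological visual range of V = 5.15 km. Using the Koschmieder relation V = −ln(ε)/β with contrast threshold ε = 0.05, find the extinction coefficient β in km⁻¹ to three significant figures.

β = −ln(0.05) / V = 2.996 / 5.15 = 0.5817 km⁻¹.

0.582 km⁻¹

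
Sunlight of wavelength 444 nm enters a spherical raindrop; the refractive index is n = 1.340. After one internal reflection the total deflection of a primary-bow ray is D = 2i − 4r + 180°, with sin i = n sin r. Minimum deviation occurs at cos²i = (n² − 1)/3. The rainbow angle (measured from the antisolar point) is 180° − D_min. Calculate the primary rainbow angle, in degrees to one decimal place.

41.1°

cos²i = (1.79560 − 1)/3 = 0.26520; i = arccos(0.51498) = 59.004°.
sin r = sin 59.004°/1.340 = 0.63971; r = 39.770°.
D_min = 2·59.004° − 4·39.770° + 180° = 138.929°.
Rainbow angle = 180° − D_min = 41.071°.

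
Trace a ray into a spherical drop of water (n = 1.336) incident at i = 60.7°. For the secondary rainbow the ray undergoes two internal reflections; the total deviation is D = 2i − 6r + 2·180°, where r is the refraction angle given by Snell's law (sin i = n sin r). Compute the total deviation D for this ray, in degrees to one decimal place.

236.9°

sin r = sin 60.7° / 1.336 = 0.8721/1.336 = 0.6527; r = 40.75°.
D = 2·60.7° − 6·40.75° + 2·180° = 121.40° − 244.49° + 360° = 236.91°.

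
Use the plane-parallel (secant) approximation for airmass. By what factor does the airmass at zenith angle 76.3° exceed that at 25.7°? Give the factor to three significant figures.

3.80

X(76.3°)/X(25.7°) = sec 76.3° / sec 25.7° = cos 25.7° / cos 76.3° = 0.9011/0.2368 = 3.8046.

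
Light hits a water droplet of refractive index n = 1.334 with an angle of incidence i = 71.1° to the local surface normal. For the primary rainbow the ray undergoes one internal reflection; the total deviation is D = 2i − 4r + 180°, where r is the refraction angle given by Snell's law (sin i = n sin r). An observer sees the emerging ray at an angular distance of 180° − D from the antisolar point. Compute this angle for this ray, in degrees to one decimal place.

sin r = sin 71.1° / 1.334 = 0.9461/1.334 = 0.7092; r = 45.17°.
D = 2·71.1° − 4·45.17° + 180° = 142.20° − 180.68° + 180° = 141.52°.
Angle from antisolar point = 180° − D = 38.48°.

38.5°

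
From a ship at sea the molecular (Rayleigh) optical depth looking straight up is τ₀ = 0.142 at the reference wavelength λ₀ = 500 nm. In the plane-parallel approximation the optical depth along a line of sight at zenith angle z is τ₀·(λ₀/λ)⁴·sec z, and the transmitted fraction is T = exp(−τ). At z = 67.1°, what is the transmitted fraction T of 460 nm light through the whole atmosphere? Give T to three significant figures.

0.601

sec 67.1° = 2.5699.
τ = 0.142 × (500/460)⁴ × 2.5699 = 0.142 × 1.3959 × 2.5699 = 0.5094.
T = exp(−0.5094) = 0.6009.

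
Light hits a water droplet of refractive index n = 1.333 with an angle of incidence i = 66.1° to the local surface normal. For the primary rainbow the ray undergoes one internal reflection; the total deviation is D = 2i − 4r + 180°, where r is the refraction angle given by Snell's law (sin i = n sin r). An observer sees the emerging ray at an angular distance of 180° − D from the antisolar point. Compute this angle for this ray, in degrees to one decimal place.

41.0°

sin r = sin 66.1° / 1.333 = 0.9143/1.333 = 0.6859; r = 43.30°.
D = 2·66.1° − 4·43.30° + 180° = 132.20° − 173.21° + 180° = 138.99°.
Angle from antisolar point = 180° − D = 41.01°.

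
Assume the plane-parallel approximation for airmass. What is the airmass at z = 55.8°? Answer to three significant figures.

X = sec z = 1/cos 55.8° = 1/0.5621 = 1.7791.

1.78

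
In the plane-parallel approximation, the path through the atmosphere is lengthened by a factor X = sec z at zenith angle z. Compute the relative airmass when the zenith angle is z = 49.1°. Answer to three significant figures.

X = sec z = 1/cos 49.1° = 1/0.6547 = 1.5273.

1.53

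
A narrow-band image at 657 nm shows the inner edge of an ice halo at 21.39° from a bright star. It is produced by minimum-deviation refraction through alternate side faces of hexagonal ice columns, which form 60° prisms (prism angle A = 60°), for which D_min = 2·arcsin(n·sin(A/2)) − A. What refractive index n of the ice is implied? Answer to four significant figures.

1.304

Rearranging: n = sin((D_min + A)/2) / sin(A/2).
(D_min + A)/2 = (21.39° + 60°)/2 = 40.695°.
n = sin 40.695° / sin 30° = 0.6520 / 0.5000 = 1.3041.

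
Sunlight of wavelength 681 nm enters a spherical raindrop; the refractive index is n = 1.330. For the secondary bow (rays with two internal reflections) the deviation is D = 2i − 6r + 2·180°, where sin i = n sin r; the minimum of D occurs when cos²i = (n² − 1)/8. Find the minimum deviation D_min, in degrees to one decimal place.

230.1°

cos²i = (1.76890 − 1)/8 = 0.09611; i = arccos(0.31002) = 71.940°.
sin r = sin 71.940°/1.330 = 0.71483; r = 45.630°.
D_min = 2·71.940° − 6·45.630° + 360° = 230.101°.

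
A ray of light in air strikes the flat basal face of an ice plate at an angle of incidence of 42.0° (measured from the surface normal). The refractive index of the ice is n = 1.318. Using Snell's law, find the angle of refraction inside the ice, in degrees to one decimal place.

Snell: sin θ_r = sin θ_i / n = sin 42.0° / 1.318 = 0.6691 / 1.318 = 0.5077.
θ_r = arcsin(0.5077) = 30.51°.

30.5°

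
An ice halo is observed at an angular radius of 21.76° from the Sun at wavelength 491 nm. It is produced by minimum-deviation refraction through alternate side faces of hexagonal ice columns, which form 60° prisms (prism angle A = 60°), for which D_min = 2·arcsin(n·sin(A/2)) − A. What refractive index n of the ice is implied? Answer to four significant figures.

1.309

Rearranging: n = sin((D_min + A)/2) / sin(A/2).
(D_min + A)/2 = (21.76° + 60°)/2 = 40.880°.
n = sin 40.880° / sin 30° = 0.6545 / 0.5000 = 1.3090.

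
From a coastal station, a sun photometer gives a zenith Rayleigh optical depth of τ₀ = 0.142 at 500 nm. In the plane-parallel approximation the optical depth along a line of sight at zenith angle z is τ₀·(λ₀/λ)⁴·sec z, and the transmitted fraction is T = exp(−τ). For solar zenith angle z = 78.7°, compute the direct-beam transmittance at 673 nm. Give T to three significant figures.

0.802

sec 78.7° = 5.1034.
τ = 0.142 × (500/673)⁴ × 5.1034 = 0.142 × 0.3047 × 5.1034 = 0.2208.
T = exp(−0.2208) = 0.8019.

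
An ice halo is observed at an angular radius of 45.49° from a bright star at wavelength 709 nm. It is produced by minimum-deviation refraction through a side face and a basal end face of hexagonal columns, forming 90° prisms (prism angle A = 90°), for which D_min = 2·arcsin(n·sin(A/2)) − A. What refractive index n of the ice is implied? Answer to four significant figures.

Rearranging: n = sin((D_min + A)/2) / sin(A/2).
(D_min + A)/2 = (45.49° + 90°)/2 = 67.745°.
n = sin 67.745° / sin 45° = 0.9255 / 0.7071 = 1.3089.

1.309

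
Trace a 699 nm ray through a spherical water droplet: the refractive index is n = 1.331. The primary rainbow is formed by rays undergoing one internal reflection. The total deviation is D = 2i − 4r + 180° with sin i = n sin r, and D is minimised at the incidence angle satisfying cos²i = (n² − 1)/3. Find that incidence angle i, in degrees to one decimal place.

59.5°

cos²i = (1.331² − 1)/3 = (1.77156 − 1)/3 = 0.25719.
cos i = 0.50714, so i = 59.527°.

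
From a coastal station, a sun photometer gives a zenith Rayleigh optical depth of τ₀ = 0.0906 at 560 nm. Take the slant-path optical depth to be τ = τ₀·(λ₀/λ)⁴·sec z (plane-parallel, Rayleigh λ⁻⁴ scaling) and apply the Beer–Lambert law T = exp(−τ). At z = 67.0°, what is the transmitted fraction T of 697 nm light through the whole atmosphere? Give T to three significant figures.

sec 67.0° = 2.5593.
τ = 0.0906 × (560/697)⁴ × 2.5593 = 0.0906 × 0.4167 × 2.5593 = 0.0966.
T = exp(−0.0966) = 0.9079.

0.908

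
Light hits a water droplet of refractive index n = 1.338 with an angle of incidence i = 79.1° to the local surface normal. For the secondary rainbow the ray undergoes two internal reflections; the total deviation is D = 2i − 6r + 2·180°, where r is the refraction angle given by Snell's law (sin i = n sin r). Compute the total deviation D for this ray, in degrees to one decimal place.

234.9°

sin r = sin 79.1° / 1.338 = 0.9820/1.338 = 0.7339; r = 47.21°.
D = 2·79.1° − 6·47.21° + 2·180° = 158.20° − 283.29° + 360° = 234.91°.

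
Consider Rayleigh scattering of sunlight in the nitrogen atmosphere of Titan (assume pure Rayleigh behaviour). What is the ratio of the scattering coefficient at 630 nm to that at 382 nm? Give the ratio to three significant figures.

Rayleigh scattering ∝ λ⁻⁴, so the ratio of coefficients is the inverse fourth power of the wavelength ratio.
σ(630)/σ(382) = (382/630)⁴ = (0.6063)⁴ = 0.1352.

0.135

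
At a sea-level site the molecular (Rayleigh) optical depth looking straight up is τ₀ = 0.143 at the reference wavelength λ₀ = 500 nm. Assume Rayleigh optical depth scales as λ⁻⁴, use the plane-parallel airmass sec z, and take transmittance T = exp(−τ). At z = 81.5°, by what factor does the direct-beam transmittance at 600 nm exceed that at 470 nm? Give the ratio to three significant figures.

Airmass: sec 81.5° = 6.7655.
τ(600 nm) = 0.143 × (500/600)⁴ × 6.7655 = 0.143 × 0.4823 × 6.7655 = 0.4666.
τ(470 nm) = 0.143 × (500/470)⁴ × 6.7655 = 0.143 × 1.2808 × 6.7655 = 1.2391.
T(600)/T(470) = exp(τ_B − τ_A) = exp(0.7726) = 2.1654.

2.17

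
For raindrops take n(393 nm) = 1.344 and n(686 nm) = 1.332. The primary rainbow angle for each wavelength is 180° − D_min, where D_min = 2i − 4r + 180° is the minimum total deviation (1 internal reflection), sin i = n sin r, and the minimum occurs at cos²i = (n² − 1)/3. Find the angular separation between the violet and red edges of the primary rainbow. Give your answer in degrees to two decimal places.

1.72°

At 393 nm (n = 1.344): cos²i = 0.26878 → i = 58.772°, r = 39.512°, D_min = 139.495°, rainbow angle = 40.505°.
At 686 nm (n = 1.332): cos²i = 0.25807 → i = 59.469°, r = 40.290°, D_min = 137.776°, rainbow angle = 42.224°.
Angular width = |40.505° − 42.224°| = 1.719°.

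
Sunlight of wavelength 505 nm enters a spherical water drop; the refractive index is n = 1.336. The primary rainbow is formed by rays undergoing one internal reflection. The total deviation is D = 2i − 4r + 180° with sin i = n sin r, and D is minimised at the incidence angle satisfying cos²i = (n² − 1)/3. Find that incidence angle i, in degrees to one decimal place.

59.2°

cos²i = (1.336² − 1)/3 = (1.78490 − 1)/3 = 0.26163.
cos i = 0.51150, so i = 59.236°.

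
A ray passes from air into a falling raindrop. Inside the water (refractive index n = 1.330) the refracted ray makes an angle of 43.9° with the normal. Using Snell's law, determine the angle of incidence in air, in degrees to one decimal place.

67.3°

Snell: sin θ_i = n · sin θ_r = 1.330 × sin 43.9° = 1.330 × 0.6934 = 0.9222.
θ_i = arcsin(0.9222) = 67.25°.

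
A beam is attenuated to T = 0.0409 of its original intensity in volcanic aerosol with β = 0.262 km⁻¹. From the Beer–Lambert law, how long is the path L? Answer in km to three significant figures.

12.2 km

Beer–Lambert: T = exp(−βL) ⇒ L = −ln(T)/β = −ln(0.0409)/0.262 = 3.1966/0.262 = 12.2 km.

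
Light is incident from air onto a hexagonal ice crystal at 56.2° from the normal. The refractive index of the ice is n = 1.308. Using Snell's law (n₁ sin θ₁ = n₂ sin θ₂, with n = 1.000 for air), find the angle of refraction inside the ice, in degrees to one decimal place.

39.4°

Snell: sin θ_r = sin θ_i / n = sin 56.2° / 1.308 = 0.8310 / 1.308 = 0.6353.
θ_r = arcsin(0.6353) = 39.44°.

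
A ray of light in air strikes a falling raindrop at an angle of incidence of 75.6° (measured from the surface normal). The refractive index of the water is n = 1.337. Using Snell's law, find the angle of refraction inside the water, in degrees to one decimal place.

Snell: sin θ_r = sin θ_i / n = sin 75.6° / 1.337 = 0.9686 / 1.337 = 0.7244.
θ_r = arcsin(0.7244) = 46.42°.

46.4°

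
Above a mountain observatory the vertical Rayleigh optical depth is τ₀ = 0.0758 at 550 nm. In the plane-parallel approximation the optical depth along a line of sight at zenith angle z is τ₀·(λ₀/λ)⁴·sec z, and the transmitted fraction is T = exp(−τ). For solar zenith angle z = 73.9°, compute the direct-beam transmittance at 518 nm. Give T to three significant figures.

0.707

sec 73.9° = 3.6060.
τ = 0.0758 × (550/518)⁴ × 3.6060 = 0.0758 × 1.2710 × 3.6060 = 0.3474.
T = exp(−0.3474) = 0.7065.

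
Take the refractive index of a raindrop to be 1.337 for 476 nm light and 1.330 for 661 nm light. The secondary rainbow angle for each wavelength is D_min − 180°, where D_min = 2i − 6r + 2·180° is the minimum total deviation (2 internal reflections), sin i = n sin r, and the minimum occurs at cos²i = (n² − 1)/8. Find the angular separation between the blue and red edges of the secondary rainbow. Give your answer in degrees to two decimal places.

At 476 nm (n = 1.337): cos²i = 0.09845 → i = 71.714°, r = 45.249°, D_min = 231.934°, rainbow angle = 51.934°.
At 661 nm (n = 1.330): cos²i = 0.09611 → i = 71.940°, r = 45.630°, D_min = 230.101°, rainbow angle = 50.101°.
Angular width = |51.934° − 50.101°| = 1.832°.

1.83°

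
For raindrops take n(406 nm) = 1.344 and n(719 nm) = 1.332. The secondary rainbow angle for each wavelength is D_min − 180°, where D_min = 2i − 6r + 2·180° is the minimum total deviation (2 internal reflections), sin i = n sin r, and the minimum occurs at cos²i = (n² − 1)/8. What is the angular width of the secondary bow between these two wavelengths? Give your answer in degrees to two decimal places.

3.10°

At 406 nm (n = 1.344): cos²i = 0.10079 → i = 71.490°, r = 44.874°, D_min = 233.733°, rainbow angle = 53.733°.
At 719 nm (n = 1.332): cos²i = 0.09678 → i = 71.875°, r = 45.520°, D_min = 230.628°, rainbow angle = 50.628°.
Angular width = |53.733° − 50.628°| = 3.104°.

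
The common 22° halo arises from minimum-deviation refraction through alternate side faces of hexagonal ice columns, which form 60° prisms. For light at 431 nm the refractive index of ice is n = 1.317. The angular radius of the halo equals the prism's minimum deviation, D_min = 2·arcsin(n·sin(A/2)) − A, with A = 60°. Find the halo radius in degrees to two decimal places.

n·sin(A/2) = 1.317 × sin 30° = 1.317 × 0.5000 = 0.6585.
D_min = 2·arcsin(0.6585) − 60° = 2 × 41.186° − 60° = 22.371°.

22.37°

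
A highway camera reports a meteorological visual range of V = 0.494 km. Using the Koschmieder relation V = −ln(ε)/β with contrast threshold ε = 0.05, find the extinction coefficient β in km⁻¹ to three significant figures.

β = −ln(0.05) / V = 2.996 / 0.494 = 6.0642 km⁻¹.

6.06 km⁻¹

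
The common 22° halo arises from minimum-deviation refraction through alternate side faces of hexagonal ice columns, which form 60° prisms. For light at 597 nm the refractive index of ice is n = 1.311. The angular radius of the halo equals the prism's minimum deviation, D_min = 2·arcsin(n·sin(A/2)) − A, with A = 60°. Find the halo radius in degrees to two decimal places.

21.92°

n·sin(A/2) = 1.311 × sin 30° = 1.311 × 0.5000 = 0.6555.
D_min = 2·arcsin(0.6555) − 60° = 2 × 40.958° − 60° = 21.915°.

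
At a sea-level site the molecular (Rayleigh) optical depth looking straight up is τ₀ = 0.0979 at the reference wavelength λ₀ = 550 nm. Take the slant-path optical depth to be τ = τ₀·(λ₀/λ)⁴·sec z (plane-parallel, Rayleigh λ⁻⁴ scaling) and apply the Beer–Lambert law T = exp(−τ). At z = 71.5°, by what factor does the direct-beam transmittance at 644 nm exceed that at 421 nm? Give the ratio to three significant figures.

2.08

Airmass: sec 71.5° = 3.1515.
τ(644 nm) = 0.0979 × (550/644)⁴ × 3.1515 = 0.0979 × 0.5320 × 3.1515 = 0.1641.
τ(421 nm) = 0.0979 × (550/421)⁴ × 3.1515 = 0.0979 × 2.9129 × 3.1515 = 0.8987.
T(644)/T(421) = exp(τ_B − τ_A) = exp(0.7346) = 2.0846.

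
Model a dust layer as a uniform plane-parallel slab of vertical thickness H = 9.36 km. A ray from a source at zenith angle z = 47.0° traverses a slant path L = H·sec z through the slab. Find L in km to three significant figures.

13.7 km

sec z = 1/cos 47.0° = 1.4663.
L = 9.36 × 1.4663 = 13.724 km.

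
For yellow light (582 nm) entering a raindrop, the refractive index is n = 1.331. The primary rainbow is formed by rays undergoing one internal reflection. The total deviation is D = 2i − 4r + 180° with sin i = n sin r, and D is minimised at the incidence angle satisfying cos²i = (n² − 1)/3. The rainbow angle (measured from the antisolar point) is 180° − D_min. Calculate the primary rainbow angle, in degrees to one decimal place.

42.4°

cos²i = (1.77156 − 1)/3 = 0.25719; i = arccos(0.50714) = 59.527°.
sin r = sin 59.527°/1.331 = 0.64753; r = 40.356°.
D_min = 2·59.527° − 4·40.356° + 180° = 137.630°.
Rainbow angle = 180° − D_min = 42.370°.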